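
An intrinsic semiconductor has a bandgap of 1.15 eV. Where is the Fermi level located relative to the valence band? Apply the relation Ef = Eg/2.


Step 1: For an intrinsic semiconductor, the Fermi level sits at midgap.
Step 2: Ef = Eg / 2 = 1.15 / 2 = 0.575 eV

0.575


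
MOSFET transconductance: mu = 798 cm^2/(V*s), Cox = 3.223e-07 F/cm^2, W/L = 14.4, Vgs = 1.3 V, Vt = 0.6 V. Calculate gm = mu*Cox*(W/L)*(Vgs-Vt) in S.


Step 1: Vov = Vgs - Vt = 1.3 - 0.6 = 0.7 V
Step 2: gm = mu * Cox * (W/L) * Vov
Step 3: gm = 798 * 3.223e-07 * 14.4 * 0.7 = 2.59e-03 S

2.59e-03


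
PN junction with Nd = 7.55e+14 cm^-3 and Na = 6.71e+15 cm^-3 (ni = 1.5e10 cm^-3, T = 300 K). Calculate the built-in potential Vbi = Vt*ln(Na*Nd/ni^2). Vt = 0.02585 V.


Step 1: Compute Na*Nd/ni^2 = 6.71e+15 * 7.55e+14 / (1.5e10)^2 = 2.2516e+10
Step 2: ln(2.2516e+10) = 23.8375
Step 3: Vbi = 0.02585 * 23.8375 = 0.616 V

0.616


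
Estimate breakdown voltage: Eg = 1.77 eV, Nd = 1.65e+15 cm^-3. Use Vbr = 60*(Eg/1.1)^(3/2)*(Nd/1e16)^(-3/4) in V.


Step 1: Eg/1.1 = 1.77/1.1 = 1.609091
Step 2: (Eg/1.1)^1.5 = 1.609091^1.5 = 2.041131
Step 3: (Nd/1e16)^(-0.75) = (0.165)^(-0.75) = 3.862665
Step 4: Vbr = 60 * 2.041131 * 3.862665 = 473.1 V

473.1


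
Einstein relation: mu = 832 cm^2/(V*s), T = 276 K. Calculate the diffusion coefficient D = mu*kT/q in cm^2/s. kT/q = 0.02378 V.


Step 1: D = mu * (kT/q)
Step 2: D = 832 * 0.02378
Step 3: D = 19.78 cm^2/s

19.78


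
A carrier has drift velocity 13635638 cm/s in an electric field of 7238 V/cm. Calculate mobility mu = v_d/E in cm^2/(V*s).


Step 1: mu = v_d / E
Step 2: mu = 13635638 / 7238
Step 3: mu = 1883.9 cm^2/(V*s)

1883.9


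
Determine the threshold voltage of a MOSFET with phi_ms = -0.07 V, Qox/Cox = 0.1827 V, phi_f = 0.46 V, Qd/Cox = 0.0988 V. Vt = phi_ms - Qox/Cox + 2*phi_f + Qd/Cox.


Step 1: Vt = phi_ms - Qox/Cox + 2*phi_f + Qd/Cox
Step 2: Vt = -0.07 - 0.1827 + 2*0.46 + 0.0988
Step 3: Vt = -0.07 - 0.1827 + 0.92 + 0.0988
Step 4: Vt = 0.7661 V

0.7661


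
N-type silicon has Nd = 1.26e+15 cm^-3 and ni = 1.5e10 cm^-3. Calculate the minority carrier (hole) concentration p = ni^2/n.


Step 1: Since Nd >> ni, n ≈ Nd = 1.26e+15 cm^-3
Step 2: p = ni^2 / n = (1.5e10)^2 / 1.26e+15
Step 3: p = 2.25e20 / 1.26e+15 = 1.79e+05 cm^-3

1.79e+05


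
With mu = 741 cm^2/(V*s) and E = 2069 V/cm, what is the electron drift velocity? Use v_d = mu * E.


Step 1: v_d = mu * E
Step 2: v_d = 741 * 2069 = 1533129
Step 3: v_d = 1.53e+06 cm/s

1.53e+06


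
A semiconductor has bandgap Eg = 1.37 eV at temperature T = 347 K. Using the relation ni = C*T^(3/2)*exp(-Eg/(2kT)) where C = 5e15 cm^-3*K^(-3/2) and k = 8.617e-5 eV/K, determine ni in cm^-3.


Step 1: Compute kT = 8.617e-5 * 347 = 0.02990099 eV
Step 2: Exponent = -Eg/(2kT) = -1.37/(2*0.02990099) = -22.90894
Step 3: T^(3/2) = 347^1.5 = 6463.89
Step 4: ni = 5e15 * 6463.89 * exp(-22.90894) = 3.63e+09 cm^-3

3.63e+09


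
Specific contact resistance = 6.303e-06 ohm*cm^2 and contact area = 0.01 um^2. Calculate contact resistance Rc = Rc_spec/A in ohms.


Step 1: Convert area to cm^2: 0.01 um^2 = 1.0000e-10 cm^2
Step 2: Rc = Rc_spec / A = 6.303e-06 / 1.0000e-10
Step 3: Rc = 6.30e+04 ohms

6.30e+04


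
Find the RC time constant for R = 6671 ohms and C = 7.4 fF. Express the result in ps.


Step 1: tau = R * C
Step 2: tau = 6671 * 7.4 fF = 6671 * 7.4e-15 F
Step 3: tau = 4.93654e-11 s = 49.3654 ps

49.3654


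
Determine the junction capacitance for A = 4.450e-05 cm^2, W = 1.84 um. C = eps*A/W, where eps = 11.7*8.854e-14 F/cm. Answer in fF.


Step 1: eps_Si = 11.7 * 8.854e-14 = 1.035918e-12 F/cm
Step 2: W in cm = 1.84 * 1e-4 = 1.84e-04 cm
Step 3: C = 1.035918e-12 * 4.450e-05 / 1.84e-04 = 2.505345e-13 F
Step 4: C = 250.53 fF

250.53


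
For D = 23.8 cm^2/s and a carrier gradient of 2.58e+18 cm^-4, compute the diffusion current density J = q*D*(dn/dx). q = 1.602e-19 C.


Step 1: J = q * D * (dn/dx)
Step 2: J = 1.602e-19 * 23.8 * 2.58e+18
Step 3: J = 9.84e+00 A/cm^2

9.84e+00


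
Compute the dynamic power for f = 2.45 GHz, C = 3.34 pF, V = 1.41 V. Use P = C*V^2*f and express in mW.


Step 1: V^2 = 1.41^2 = 1.9881 V^2
Step 2: P = C*V^2*f = 3.34e-12 F * 1.9881 * 2.45e9 Hz
Step 3: P = 1.62686223e-02 W
Step 4: P = 16.269 mW

16.269


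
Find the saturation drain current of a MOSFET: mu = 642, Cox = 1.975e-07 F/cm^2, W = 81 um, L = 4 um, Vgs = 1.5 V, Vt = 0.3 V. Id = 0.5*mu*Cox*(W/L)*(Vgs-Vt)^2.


Step 1: Overdrive voltage Vov = Vgs - Vt = 1.5 - 0.3 = 1.2 V
Step 2: W/L = 81/4 = 20.25
Step 3: Id = 0.5 * 642 * 1.975e-07 * 20.25 * 1.2^2
Step 4: Id = 1.85e-03 A

1.85e-03


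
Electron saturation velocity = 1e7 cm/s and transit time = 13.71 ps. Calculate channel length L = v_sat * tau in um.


Step 1: tau in seconds = 13.71 ps * 1e-12 = 1.3710e-11 s
Step 2: L = v_sat * tau = 1e7 * 1.3710e-11 = 1.3710e-04 cm
Step 3: L in um = 1.3710e-04 * 1e4 = 1.371 um

1.371


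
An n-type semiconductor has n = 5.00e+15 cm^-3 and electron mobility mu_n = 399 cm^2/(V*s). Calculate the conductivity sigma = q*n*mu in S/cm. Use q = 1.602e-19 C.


Step 1: sigma = q * n * mu
Step 2: sigma = 1.602e-19 * 5.00e+15 * 399
Step 3: sigma = 3.196e-01 S/cm

3.196e-01


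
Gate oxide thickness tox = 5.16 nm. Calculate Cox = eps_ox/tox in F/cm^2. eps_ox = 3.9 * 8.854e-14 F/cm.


Step 1: eps_ox = 3.9 * 8.854e-14 = 3.45306e-13 F/cm
Step 2: tox in cm = 5.16 nm * 1e-7 = 5.1600e-07 cm
Step 3: Cox = 3.45306e-13 / 5.1600e-07 = 6.69e-07 F/cm^2

6.69e-07


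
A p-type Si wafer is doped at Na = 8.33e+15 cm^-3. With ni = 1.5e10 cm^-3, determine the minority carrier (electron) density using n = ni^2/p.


Step 1: Majority hole concentration p ≈ Na = 8.33e+15 cm^-3
Step 2: n = ni^2 / Na = (1.5e10)^2 / 8.33e+15
Step 3: n = 2.70e+04 cm^-3

2.70e+04


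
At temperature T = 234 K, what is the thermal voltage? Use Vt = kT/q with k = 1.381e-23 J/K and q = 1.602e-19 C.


Step 1: kT = 1.381e-23 * 234 = 3.23154e-21 J
Step 2: Vt = kT/q = 3.23154e-21 / 1.602e-19
Step 3: Vt = 0.02017 V

0.02017


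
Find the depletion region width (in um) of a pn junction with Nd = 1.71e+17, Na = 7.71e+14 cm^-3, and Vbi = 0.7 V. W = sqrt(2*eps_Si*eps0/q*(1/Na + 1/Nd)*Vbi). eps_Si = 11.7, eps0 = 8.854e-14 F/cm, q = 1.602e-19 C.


Step 1: 1/Na + 1/Nd = 1/7.71e+14 + 1/1.71e+17 = 1.30286e-15
Step 2: 2*eps*eps0/q = 2*11.7*8.854e-14/1.602e-19 = 1.293281e+07
Step 3: W^2 = 1.293281e+07 * 1.30286e-15 * 0.7 = 1.17947e-08
Step 4: W = sqrt(1.17947e-08) = 1.086e-04 cm = 1.086 um

1.086


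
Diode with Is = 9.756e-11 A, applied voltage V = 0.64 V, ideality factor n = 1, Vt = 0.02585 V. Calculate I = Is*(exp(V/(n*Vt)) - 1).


Step 1: V/(n*Vt) = 0.64/(1*0.02585) = 24.7582
Step 2: exp(24.7582) = 5.6539e+10
Step 3: I = 9.756e-11 * (5.6539e+10 - 1) = 5.52e+00 A

5.52e+00


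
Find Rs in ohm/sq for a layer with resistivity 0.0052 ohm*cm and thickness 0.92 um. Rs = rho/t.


Step 1: Convert thickness to cm: t = 0.92 um = 9.2000e-05 cm
Step 2: Rs = rho / t = 0.0052 / 9.2000e-05
Step 3: Rs = 56.5 ohm/sq

56.5


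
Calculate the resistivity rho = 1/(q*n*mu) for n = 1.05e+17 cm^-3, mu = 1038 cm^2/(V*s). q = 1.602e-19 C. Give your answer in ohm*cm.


Step 1: sigma = q * n * mu = 1.602e-19 * 1.05e+17 * 1038 = 1.74602e+01 S/cm
Step 2: rho = 1 / sigma = 1 / 1.74602e+01 = 0.05727 ohm*cm

0.05727


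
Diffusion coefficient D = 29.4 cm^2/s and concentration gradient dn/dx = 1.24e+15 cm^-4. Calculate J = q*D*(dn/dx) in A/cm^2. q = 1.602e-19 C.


Step 1: J = q * D * (dn/dx)
Step 2: J = 1.602e-19 * 29.4 * 1.24e+15
Step 3: J = 5.84e-03 A/cm^2

5.84e-03


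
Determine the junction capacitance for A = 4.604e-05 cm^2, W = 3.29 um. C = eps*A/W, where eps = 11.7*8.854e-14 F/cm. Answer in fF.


Step 1: eps_Si = 11.7 * 8.854e-14 = 1.035918e-12 F/cm
Step 2: W in cm = 3.29 * 1e-4 = 3.29e-04 cm
Step 3: C = 1.035918e-12 * 4.604e-05 / 3.29e-04 = 1.449655e-13 F
Step 4: C = 144.97 fF

144.97


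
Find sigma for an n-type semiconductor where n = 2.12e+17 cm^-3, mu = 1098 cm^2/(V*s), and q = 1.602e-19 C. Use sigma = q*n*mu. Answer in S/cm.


Step 1: sigma = q * n * mu
Step 2: sigma = 1.602e-19 * 2.12e+17 * 1098
Step 3: sigma = 3.729e+01 S/cm

3.729e+01


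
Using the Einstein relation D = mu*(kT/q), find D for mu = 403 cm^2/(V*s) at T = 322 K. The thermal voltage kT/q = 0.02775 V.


Step 1: D = mu * (kT/q)
Step 2: D = 403 * 0.02775
Step 3: D = 11.18 cm^2/s

11.18


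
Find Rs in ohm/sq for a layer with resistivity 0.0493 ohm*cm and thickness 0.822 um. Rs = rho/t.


Step 1: Convert thickness to cm: t = 0.822 um = 8.2200e-05 cm
Step 2: Rs = rho / t = 0.0493 / 8.2200e-05
Step 3: Rs = 599.8 ohm/sq

599.8


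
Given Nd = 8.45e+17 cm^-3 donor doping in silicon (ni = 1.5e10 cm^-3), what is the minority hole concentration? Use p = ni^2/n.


Step 1: Since Nd >> ni, n ≈ Nd = 8.45e+17 cm^-3
Step 2: p = ni^2 / n = (1.5e10)^2 / 8.45e+17
Step 3: p = 2.25e20 / 8.45e+17 = 2.66e+02 cm^-3

2.66e+02


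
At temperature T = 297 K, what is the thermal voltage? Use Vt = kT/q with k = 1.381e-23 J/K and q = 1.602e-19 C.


Step 1: kT = 1.381e-23 * 297 = 4.10157e-21 J
Step 2: Vt = kT/q = 4.10157e-21 / 1.602e-19
Step 3: Vt = 0.0256 V

0.0256


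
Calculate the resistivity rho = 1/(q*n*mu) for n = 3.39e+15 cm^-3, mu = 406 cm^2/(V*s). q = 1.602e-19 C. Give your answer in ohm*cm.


Step 1: sigma = q * n * mu = 1.602e-19 * 3.39e+15 * 406 = 2.20490e-01 S/cm
Step 2: rho = 1 / sigma = 1 / 2.20490e-01 = 4.535 ohm*cm

4.535


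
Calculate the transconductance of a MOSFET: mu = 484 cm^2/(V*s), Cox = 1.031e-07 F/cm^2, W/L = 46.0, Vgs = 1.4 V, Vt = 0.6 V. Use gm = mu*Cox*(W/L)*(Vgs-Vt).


Step 1: Vov = Vgs - Vt = 1.4 - 0.6 = 0.8 V
Step 2: gm = mu * Cox * (W/L) * Vov
Step 3: gm = 484 * 1.031e-07 * 46.0 * 0.8 = 1.84e-03 S

1.84e-03


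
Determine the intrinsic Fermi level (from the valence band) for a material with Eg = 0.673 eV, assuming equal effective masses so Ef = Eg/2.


Step 1: For an intrinsic semiconductor, the Fermi level sits at midgap.
Step 2: Ef = Eg / 2 = 0.673 / 2 = 0.3365 eV

0.3365


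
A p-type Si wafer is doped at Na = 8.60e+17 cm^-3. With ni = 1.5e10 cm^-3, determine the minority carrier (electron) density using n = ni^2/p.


Step 1: Majority hole concentration p ≈ Na = 8.60e+17 cm^-3
Step 2: n = ni^2 / Na = (1.5e10)^2 / 8.60e+17
Step 3: n = 2.62e+02 cm^-3

2.62e+02


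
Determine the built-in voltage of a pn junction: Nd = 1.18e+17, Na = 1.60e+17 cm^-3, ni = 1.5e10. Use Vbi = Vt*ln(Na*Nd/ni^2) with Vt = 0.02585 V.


Step 1: Compute Na*Nd/ni^2 = 1.60e+17 * 1.18e+17 / (1.5e10)^2 = 8.3911e+13
Step 2: ln(8.3911e+13) = 32.0608
Step 3: Vbi = 0.02585 * 32.0608 = 0.829 V

0.829


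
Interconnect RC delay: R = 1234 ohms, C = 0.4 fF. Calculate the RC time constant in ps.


Step 1: tau = R * C
Step 2: tau = 1234 * 0.4 fF = 1234 * 4.0e-16 F
Step 3: tau = 4.936e-13 s = 0.4936 ps

0.4936


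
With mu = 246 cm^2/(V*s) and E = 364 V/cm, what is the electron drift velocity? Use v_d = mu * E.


Step 1: v_d = mu * E
Step 2: v_d = 246 * 364 = 89544
Step 3: v_d = 8.95e+04 cm/s

8.95e+04


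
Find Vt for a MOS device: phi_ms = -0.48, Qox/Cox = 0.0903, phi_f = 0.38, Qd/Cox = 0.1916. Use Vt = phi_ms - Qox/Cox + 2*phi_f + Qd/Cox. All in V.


Step 1: Vt = phi_ms - Qox/Cox + 2*phi_f + Qd/Cox
Step 2: Vt = -0.48 - 0.0903 + 2*0.38 + 0.1916
Step 3: Vt = -0.48 - 0.0903 + 0.76 + 0.1916
Step 4: Vt = 0.3813 V

0.3813


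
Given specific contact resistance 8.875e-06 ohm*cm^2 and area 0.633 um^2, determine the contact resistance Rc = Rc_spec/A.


Step 1: Convert area to cm^2: 0.633 um^2 = 6.3300e-09 cm^2
Step 2: Rc = Rc_spec / A = 8.875e-06 / 6.3300e-09
Step 3: Rc = 1.40e+03 ohms

1.40e+03


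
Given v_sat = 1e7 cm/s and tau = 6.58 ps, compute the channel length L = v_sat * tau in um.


Step 1: tau in seconds = 6.58 ps * 1e-12 = 6.5800e-12 s
Step 2: L = v_sat * tau = 1e7 * 6.5800e-12 = 6.5800e-05 cm
Step 3: L in um = 6.5800e-05 * 1e4 = 0.658 um

0.658


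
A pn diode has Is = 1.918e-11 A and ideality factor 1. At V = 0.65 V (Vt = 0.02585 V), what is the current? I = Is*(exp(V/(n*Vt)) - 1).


Step 1: V/(n*Vt) = 0.65/(1*0.02585) = 25.1451
Step 2: exp(25.1451) = 8.3249e+10
Step 3: I = 1.918e-11 * (8.3249e+10 - 1) = 1.60e+00 A

1.60e+00


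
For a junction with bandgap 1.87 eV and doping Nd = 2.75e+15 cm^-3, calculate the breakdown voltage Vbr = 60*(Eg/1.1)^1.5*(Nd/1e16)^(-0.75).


Step 1: Eg/1.1 = 1.87/1.1 = 1.700000
Step 2: (Eg/1.1)^1.5 = 1.700000^1.5 = 2.216529
Step 3: (Nd/1e16)^(-0.75) = (0.275)^(-0.75) = 2.633301
Step 4: Vbr = 60 * 2.216529 * 2.633301 = 350.2 V

350.2


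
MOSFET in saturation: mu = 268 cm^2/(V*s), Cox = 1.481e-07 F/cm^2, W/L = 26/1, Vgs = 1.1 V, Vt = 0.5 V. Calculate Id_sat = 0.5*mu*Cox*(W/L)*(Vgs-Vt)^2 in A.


Step 1: Overdrive voltage Vov = Vgs - Vt = 1.1 - 0.5 = 0.6 V
Step 2: W/L = 26/1 = 26
Step 3: Id = 0.5 * 268 * 1.481e-07 * 26 * 0.6^2
Step 4: Id = 1.86e-04 A

1.86e-04


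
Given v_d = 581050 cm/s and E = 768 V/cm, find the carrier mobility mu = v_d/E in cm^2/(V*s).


Step 1: mu = v_d / E
Step 2: mu = 581050 / 768
Step 3: mu = 756.58 cm^2/(V*s)

756.58


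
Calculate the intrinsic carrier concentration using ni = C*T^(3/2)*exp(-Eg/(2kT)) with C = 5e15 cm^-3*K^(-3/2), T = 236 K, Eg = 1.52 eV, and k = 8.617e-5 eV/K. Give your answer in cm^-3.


Step 1: Compute kT = 8.617e-5 * 236 = 0.02033612 eV
Step 2: Exponent = -Eg/(2kT) = -1.52/(2*0.02033612) = -37.37193
Step 3: T^(3/2) = 236^1.5 = 3625.50
Step 4: ni = 5e15 * 3625.50 * exp(-37.37193) = 1.07e+03 cm^-3

1.07e+03


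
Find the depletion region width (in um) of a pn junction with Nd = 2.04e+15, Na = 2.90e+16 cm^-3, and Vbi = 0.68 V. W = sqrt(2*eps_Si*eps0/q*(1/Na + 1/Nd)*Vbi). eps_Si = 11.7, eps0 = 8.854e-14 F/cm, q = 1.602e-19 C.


Step 1: 1/Na + 1/Nd = 1/2.90e+16 + 1/2.04e+15 = 5.24679e-16
Step 2: 2*eps*eps0/q = 2*11.7*8.854e-14/1.602e-19 = 1.293281e+07
Step 3: W^2 = 1.293281e+07 * 5.24679e-16 * 0.68 = 4.61419e-09
Step 4: W = sqrt(4.61419e-09) = 6.793e-05 cm = 0.6793 um

0.6793


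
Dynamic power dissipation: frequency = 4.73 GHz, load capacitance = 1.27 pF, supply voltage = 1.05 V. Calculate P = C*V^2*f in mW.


Step 1: V^2 = 1.05^2 = 1.1025 V^2
Step 2: P = C*V^2*f = 1.27e-12 F * 1.1025 * 4.73e9 Hz
Step 3: P = 6.62282775e-03 W
Step 4: P = 6.623 mW

6.623


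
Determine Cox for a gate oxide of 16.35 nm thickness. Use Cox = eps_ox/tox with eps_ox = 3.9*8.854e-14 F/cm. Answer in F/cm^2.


Step 1: eps_ox = 3.9 * 8.854e-14 = 3.45306e-13 F/cm
Step 2: tox in cm = 16.35 nm * 1e-7 = 1.6350e-06 cm
Step 3: Cox = 3.45306e-13 / 1.6350e-06 = 2.11e-07 F/cm^2

2.11e-07


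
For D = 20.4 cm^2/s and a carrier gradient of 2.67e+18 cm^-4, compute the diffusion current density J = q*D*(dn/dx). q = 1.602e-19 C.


Step 1: J = q * D * (dn/dx)
Step 2: J = 1.602e-19 * 20.4 * 2.67e+18
Step 3: J = 8.73e+00 A/cm^2

8.73e+00


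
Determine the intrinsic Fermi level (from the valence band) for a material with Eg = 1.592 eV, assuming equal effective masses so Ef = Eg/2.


Step 1: For an intrinsic semiconductor, the Fermi level sits at midgap.
Step 2: Ef = Eg / 2 = 1.592 / 2 = 0.796 eV

0.796


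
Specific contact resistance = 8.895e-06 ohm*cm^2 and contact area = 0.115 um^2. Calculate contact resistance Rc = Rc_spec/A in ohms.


Step 1: Convert area to cm^2: 0.115 um^2 = 1.1500e-09 cm^2
Step 2: Rc = Rc_spec / A = 8.895e-06 / 1.1500e-09
Step 3: Rc = 7.73e+03 ohms

7.73e+03


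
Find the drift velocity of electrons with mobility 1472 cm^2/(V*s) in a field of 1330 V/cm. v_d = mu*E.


Step 1: v_d = mu * E
Step 2: v_d = 1472 * 1330 = 1957760
Step 3: v_d = 1.96e+06 cm/s

1.96e+06


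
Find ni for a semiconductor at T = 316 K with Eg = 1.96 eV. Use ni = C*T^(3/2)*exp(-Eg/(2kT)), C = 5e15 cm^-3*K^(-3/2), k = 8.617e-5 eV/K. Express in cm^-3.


Step 1: Compute kT = 8.617e-5 * 316 = 0.02722972 eV
Step 2: Exponent = -Eg/(2kT) = -1.96/(2*0.02722972) = -35.99009
Step 3: T^(3/2) = 316^1.5 = 5617.34
Step 4: ni = 5e15 * 5617.34 * exp(-35.99009) = 6.58e+03 cm^-3

6.58e+03


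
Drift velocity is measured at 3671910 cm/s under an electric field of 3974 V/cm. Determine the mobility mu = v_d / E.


Step 1: mu = v_d / E
Step 2: mu = 3671910 / 3974
Step 3: mu = 923.98 cm^2/(V*s)

923.98


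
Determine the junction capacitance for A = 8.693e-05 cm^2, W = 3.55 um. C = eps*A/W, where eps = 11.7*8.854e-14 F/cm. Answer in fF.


Step 1: eps_Si = 11.7 * 8.854e-14 = 1.035918e-12 F/cm
Step 2: W in cm = 3.55 * 1e-4 = 3.55e-04 cm
Step 3: C = 1.035918e-12 * 8.693e-05 / 3.55e-04 = 2.536686e-13 F
Step 4: C = 253.67 fF

253.67


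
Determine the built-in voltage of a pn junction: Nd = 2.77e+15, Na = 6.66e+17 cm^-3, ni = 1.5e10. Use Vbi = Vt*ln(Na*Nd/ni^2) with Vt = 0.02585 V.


Step 1: Compute Na*Nd/ni^2 = 6.66e+17 * 2.77e+15 / (1.5e10)^2 = 8.1992e+12
Step 2: ln(8.1992e+12) = 29.7351
Step 3: Vbi = 0.02585 * 29.7351 = 0.769 V

0.769


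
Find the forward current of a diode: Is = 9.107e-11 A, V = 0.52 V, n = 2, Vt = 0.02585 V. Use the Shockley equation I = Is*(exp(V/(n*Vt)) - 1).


Step 1: V/(n*Vt) = 0.52/(2*0.02585) = 10.0580
Step 2: exp(10.0580) = 2.3342e+04
Step 3: I = 9.107e-11 * (2.3342e+04 - 1) = 2.13e-06 A

2.13e-06


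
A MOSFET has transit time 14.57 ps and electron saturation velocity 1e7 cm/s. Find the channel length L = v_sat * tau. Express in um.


Step 1: tau in seconds = 14.57 ps * 1e-12 = 1.4570e-11 s
Step 2: L = v_sat * tau = 1e7 * 1.4570e-11 = 1.4570e-04 cm
Step 3: L in um = 1.4570e-04 * 1e4 = 1.457 um

1.457


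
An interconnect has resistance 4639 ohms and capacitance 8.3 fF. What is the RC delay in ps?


Step 1: tau = R * C
Step 2: tau = 4639 * 8.3 fF = 4639 * 8.3e-15 F
Step 3: tau = 3.85037e-11 s = 38.5037 ps

38.5037


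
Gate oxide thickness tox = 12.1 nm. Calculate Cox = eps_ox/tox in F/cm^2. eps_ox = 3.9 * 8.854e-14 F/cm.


Step 1: eps_ox = 3.9 * 8.854e-14 = 3.45306e-13 F/cm
Step 2: tox in cm = 12.1 nm * 1e-7 = 1.2100e-06 cm
Step 3: Cox = 3.45306e-13 / 1.2100e-06 = 2.85e-07 F/cm^2

2.85e-07


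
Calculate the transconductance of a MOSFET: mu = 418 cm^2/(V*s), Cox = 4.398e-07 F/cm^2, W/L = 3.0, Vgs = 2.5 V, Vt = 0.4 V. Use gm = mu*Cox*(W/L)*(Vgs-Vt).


Step 1: Vov = Vgs - Vt = 2.5 - 0.4 = 2.1 V
Step 2: gm = mu * Cox * (W/L) * Vov
Step 3: gm = 418 * 4.398e-07 * 3.0 * 2.1 = 1.16e-03 S

1.16e-03


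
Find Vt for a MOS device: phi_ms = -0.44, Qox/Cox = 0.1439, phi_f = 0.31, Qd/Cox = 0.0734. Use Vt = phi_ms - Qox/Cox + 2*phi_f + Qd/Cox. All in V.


Step 1: Vt = phi_ms - Qox/Cox + 2*phi_f + Qd/Cox
Step 2: Vt = -0.44 - 0.1439 + 2*0.31 + 0.0734
Step 3: Vt = -0.44 - 0.1439 + 0.62 + 0.0734
Step 4: Vt = 0.1095 V

0.1095


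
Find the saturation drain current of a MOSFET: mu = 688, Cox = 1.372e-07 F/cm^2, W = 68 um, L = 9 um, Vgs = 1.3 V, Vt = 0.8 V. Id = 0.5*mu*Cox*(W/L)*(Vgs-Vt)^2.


Step 1: Overdrive voltage Vov = Vgs - Vt = 1.3 - 0.8 = 0.5 V
Step 2: W/L = 68/9 = 7.55556
Step 3: Id = 0.5 * 688 * 1.372e-07 * 7.55556 * 0.5^2
Step 4: Id = 8.91e-05 A

8.91e-05


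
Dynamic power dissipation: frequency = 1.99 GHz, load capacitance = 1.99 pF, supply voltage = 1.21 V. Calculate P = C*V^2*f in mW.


Step 1: V^2 = 1.21^2 = 1.4641 V^2
Step 2: P = C*V^2*f = 1.99e-12 F * 1.4641 * 1.99e9 Hz
Step 3: P = 5.79798241e-03 W
Step 4: P = 5.798 mW

5.798


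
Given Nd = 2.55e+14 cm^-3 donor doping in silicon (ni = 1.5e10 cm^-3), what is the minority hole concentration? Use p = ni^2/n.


Step 1: Since Nd >> ni, n ≈ Nd = 2.55e+14 cm^-3
Step 2: p = ni^2 / n = (1.5e10)^2 / 2.55e+14
Step 3: p = 2.25e20 / 2.55e+14 = 8.82e+05 cm^-3

8.82e+05


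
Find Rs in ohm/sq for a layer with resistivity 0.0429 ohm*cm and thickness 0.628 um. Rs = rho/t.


Step 1: Convert thickness to cm: t = 0.628 um = 6.2800e-05 cm
Step 2: Rs = rho / t = 0.0429 / 6.2800e-05
Step 3: Rs = 683.1 ohm/sq

683.1


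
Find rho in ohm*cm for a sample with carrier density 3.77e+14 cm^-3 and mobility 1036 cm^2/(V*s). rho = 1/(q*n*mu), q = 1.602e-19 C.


Step 1: sigma = q * n * mu = 1.602e-19 * 3.77e+14 * 1036 = 6.25696e-02 S/cm
Step 2: rho = 1 / sigma = 1 / 6.25696e-02 = 15.98 ohm*cm

15.98


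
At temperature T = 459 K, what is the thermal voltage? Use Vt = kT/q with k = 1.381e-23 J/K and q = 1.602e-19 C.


Step 1: kT = 1.381e-23 * 459 = 6.33879e-21 J
Step 2: Vt = kT/q = 6.33879e-21 / 1.602e-19
Step 3: Vt = 0.03957 V

0.03957


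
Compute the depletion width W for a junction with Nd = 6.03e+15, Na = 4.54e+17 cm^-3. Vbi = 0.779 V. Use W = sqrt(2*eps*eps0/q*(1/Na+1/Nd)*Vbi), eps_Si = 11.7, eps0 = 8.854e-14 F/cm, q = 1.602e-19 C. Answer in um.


Step 1: 1/Na + 1/Nd = 1/4.54e+17 + 1/6.03e+15 = 1.68040e-16
Step 2: 2*eps*eps0/q = 2*11.7*8.854e-14/1.602e-19 = 1.293281e+07
Step 3: W^2 = 1.293281e+07 * 1.68040e-16 * 0.779 = 1.69295e-09
Step 4: W = sqrt(1.69295e-09) = 4.115e-05 cm = 0.4115 um

0.4115


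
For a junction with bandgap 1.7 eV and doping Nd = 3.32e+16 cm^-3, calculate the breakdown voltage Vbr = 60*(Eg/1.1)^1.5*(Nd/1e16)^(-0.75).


Step 1: Eg/1.1 = 1.7/1.1 = 1.545455
Step 2: (Eg/1.1)^1.5 = 1.545455^1.5 = 1.921253
Step 3: (Nd/1e16)^(-0.75) = (3.32)^(-0.75) = 0.406580
Step 4: Vbr = 60 * 1.921253 * 0.406580 = 46.9 V

46.9


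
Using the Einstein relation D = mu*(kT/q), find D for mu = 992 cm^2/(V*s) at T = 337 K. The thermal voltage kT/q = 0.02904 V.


Step 1: D = mu * (kT/q)
Step 2: D = 992 * 0.02904
Step 3: D = 28.81 cm^2/s

28.81


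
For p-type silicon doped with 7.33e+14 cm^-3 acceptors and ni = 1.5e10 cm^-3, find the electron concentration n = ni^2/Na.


Step 1: Majority hole concentration p ≈ Na = 7.33e+14 cm^-3
Step 2: n = ni^2 / Na = (1.5e10)^2 / 7.33e+14
Step 3: n = 3.07e+05 cm^-3

3.07e+05


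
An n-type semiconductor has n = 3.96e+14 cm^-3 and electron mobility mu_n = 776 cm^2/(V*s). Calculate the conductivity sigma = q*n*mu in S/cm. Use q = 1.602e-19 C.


Step 1: sigma = q * n * mu
Step 2: sigma = 1.602e-19 * 3.96e+14 * 776
Step 3: sigma = 4.923e-02 S/cm

4.923e-02


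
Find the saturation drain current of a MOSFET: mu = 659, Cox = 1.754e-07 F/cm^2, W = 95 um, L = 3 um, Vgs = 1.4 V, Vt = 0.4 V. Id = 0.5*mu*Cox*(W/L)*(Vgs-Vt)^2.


Step 1: Overdrive voltage Vov = Vgs - Vt = 1.4 - 0.4 = 1.0 V
Step 2: W/L = 95/3 = 31.6667
Step 3: Id = 0.5 * 659 * 1.754e-07 * 31.6667 * 1.0^2
Step 4: Id = 1.83e-03 A

1.83e-03


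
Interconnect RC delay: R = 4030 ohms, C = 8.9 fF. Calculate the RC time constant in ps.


Step 1: tau = R * C
Step 2: tau = 4030 * 8.9 fF = 4030 * 8.9e-15 F
Step 3: tau = 3.5867e-11 s = 35.867 ps

35.867


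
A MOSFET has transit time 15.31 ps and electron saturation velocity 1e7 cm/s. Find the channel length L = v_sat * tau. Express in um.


Step 1: tau in seconds = 15.31 ps * 1e-12 = 1.5310e-11 s
Step 2: L = v_sat * tau = 1e7 * 1.5310e-11 = 1.5310e-04 cm
Step 3: L in um = 1.5310e-04 * 1e4 = 1.531 um

1.531


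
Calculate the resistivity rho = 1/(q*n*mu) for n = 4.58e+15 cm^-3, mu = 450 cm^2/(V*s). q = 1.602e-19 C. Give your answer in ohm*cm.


Step 1: sigma = q * n * mu = 1.602e-19 * 4.58e+15 * 450 = 3.30172e-01 S/cm
Step 2: rho = 1 / sigma = 1 / 3.30172e-01 = 3.029 ohm*cm

3.029


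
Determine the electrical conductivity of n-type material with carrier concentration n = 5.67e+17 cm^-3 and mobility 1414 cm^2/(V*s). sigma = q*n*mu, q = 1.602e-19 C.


Step 1: sigma = q * n * mu
Step 2: sigma = 1.602e-19 * 5.67e+17 * 1414
Step 3: sigma = 1.284e+02 S/cm

1.284e+02


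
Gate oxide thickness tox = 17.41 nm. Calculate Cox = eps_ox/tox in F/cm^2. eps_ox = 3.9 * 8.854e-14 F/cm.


Step 1: eps_ox = 3.9 * 8.854e-14 = 3.45306e-13 F/cm
Step 2: tox in cm = 17.41 nm * 1e-7 = 1.7410e-06 cm
Step 3: Cox = 3.45306e-13 / 1.7410e-06 = 1.98e-07 F/cm^2

1.98e-07


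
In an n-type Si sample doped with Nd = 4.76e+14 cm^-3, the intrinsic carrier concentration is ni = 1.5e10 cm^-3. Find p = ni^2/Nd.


Step 1: Since Nd >> ni, n ≈ Nd = 4.76e+14 cm^-3
Step 2: p = ni^2 / n = (1.5e10)^2 / 4.76e+14
Step 3: p = 2.25e20 / 4.76e+14 = 4.73e+05 cm^-3

4.73e+05


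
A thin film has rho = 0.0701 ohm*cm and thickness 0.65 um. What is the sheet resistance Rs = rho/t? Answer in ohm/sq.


Step 1: Convert thickness to cm: t = 0.65 um = 6.5000e-05 cm
Step 2: Rs = rho / t = 0.0701 / 6.5000e-05
Step 3: Rs = 1078.5 ohm/sq

1078.5


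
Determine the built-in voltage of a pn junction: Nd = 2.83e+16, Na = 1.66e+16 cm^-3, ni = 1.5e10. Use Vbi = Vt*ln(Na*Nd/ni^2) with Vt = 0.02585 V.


Step 1: Compute Na*Nd/ni^2 = 1.66e+16 * 2.83e+16 / (1.5e10)^2 = 2.0879e+12
Step 2: ln(2.0879e+12) = 28.3672
Step 3: Vbi = 0.02585 * 28.3672 = 0.733 V

0.733


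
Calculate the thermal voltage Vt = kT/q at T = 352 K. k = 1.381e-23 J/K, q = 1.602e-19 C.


Step 1: kT = 1.381e-23 * 352 = 4.86112e-21 J
Step 2: Vt = kT/q = 4.86112e-21 / 1.602e-19
Step 3: Vt = 0.03034 V

0.03034


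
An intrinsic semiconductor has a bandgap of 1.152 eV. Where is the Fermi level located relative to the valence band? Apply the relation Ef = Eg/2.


Step 1: For an intrinsic semiconductor, the Fermi level sits at midgap.
Step 2: Ef = Eg / 2 = 1.152 / 2 = 0.576 eV

0.576


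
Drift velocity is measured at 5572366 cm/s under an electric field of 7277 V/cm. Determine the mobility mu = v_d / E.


Step 1: mu = v_d / E
Step 2: mu = 5572366 / 7277
Step 3: mu = 765.75 cm^2/(V*s)

765.75


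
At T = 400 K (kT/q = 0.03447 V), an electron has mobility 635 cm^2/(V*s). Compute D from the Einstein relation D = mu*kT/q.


Step 1: D = mu * (kT/q)
Step 2: D = 635 * 0.03447
Step 3: D = 21.89 cm^2/s

21.89


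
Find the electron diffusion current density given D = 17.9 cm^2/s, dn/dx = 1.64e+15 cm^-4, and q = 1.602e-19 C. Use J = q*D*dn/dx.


Step 1: J = q * D * (dn/dx)
Step 2: J = 1.602e-19 * 17.9 * 1.64e+15
Step 3: J = 4.70e-03 A/cm^2

4.70e-03


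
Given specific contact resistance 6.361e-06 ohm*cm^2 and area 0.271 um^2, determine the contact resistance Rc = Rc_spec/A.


Step 1: Convert area to cm^2: 0.271 um^2 = 2.7100e-09 cm^2
Step 2: Rc = Rc_spec / A = 6.361e-06 / 2.7100e-09
Step 3: Rc = 2.35e+03 ohms

2.35e+03


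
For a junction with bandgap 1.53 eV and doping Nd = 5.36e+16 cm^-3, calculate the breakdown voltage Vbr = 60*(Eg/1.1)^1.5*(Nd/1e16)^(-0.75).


Step 1: Eg/1.1 = 1.53/1.1 = 1.390909
Step 2: (Eg/1.1)^1.5 = 1.390909^1.5 = 1.640394
Step 3: (Nd/1e16)^(-0.75) = (5.36)^(-0.75) = 0.283875
Step 4: Vbr = 60 * 1.640394 * 0.283875 = 27.9 V

27.9


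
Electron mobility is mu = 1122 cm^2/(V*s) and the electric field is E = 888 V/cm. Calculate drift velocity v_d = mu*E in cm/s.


Step 1: v_d = mu * E
Step 2: v_d = 1122 * 888 = 996336
Step 3: v_d = 9.96e+05 cm/s

9.96e+05


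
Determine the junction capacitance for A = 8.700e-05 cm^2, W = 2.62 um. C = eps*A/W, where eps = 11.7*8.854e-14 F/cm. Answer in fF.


Step 1: eps_Si = 11.7 * 8.854e-14 = 1.035918e-12 F/cm
Step 2: W in cm = 2.62 * 1e-4 = 2.62e-04 cm
Step 3: C = 1.035918e-12 * 8.700e-05 / 2.62e-04 = 3.439880e-13 F
Step 4: C = 343.99 fF

343.99


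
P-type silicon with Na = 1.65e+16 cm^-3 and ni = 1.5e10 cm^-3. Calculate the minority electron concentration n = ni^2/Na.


Step 1: Majority hole concentration p ≈ Na = 1.65e+16 cm^-3
Step 2: n = ni^2 / Na = (1.5e10)^2 / 1.65e+16
Step 3: n = 1.36e+04 cm^-3

1.36e+04


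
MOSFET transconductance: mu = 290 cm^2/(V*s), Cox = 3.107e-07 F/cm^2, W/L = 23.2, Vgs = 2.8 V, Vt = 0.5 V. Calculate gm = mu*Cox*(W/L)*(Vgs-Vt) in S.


Step 1: Vov = Vgs - Vt = 2.8 - 0.5 = 2.3 V
Step 2: gm = mu * Cox * (W/L) * Vov
Step 3: gm = 290 * 3.107e-07 * 23.2 * 2.3 = 4.81e-03 S

4.81e-03


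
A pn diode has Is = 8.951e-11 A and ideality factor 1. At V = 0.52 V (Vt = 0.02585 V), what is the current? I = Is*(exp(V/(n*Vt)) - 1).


Step 1: V/(n*Vt) = 0.52/(1*0.02585) = 20.1161
Step 2: exp(20.1161) = 5.4489e+08
Step 3: I = 8.951e-11 * (5.4489e+08 - 1) = 4.88e-02 A

4.88e-02


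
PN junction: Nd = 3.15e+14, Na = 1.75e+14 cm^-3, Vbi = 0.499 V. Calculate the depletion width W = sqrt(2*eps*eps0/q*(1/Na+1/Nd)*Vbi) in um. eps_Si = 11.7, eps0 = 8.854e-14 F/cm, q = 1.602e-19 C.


Step 1: 1/Na + 1/Nd = 1/1.75e+14 + 1/3.15e+14 = 8.88889e-15
Step 2: 2*eps*eps0/q = 2*11.7*8.854e-14/1.602e-19 = 1.293281e+07
Step 3: W^2 = 1.293281e+07 * 8.88889e-15 * 0.499 = 5.73642e-08
Step 4: W = sqrt(5.73642e-08) = 2.395e-04 cm = 2.395 um

2.395


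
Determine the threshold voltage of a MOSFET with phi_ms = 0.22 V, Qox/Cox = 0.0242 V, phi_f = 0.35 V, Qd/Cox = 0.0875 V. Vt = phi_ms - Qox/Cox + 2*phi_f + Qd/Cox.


Step 1: Vt = phi_ms - Qox/Cox + 2*phi_f + Qd/Cox
Step 2: Vt = 0.22 - 0.0242 + 2*0.35 + 0.0875
Step 3: Vt = 0.22 - 0.0242 + 0.7 + 0.0875
Step 4: Vt = 0.9833 V

0.9833


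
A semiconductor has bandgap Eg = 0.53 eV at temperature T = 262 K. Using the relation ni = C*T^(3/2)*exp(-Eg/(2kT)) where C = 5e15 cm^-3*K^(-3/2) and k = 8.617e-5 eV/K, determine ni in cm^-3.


Step 1: Compute kT = 8.617e-5 * 262 = 0.02257654 eV
Step 2: Exponent = -Eg/(2kT) = -0.53/(2*0.02257654) = -11.73785
Step 3: T^(3/2) = 262^1.5 = 4240.84
Step 4: ni = 5e15 * 4240.84 * exp(-11.73785) = 1.69e+14 cm^-3

1.69e+14


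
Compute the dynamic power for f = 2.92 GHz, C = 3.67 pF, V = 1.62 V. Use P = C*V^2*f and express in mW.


Step 1: V^2 = 1.62^2 = 2.6244 V^2
Step 2: P = C*V^2*f = 3.67e-12 F * 2.6244 * 2.92e9 Hz
Step 3: P = 2.812412016e-02 W
Step 4: P = 28.124 mW

28.124


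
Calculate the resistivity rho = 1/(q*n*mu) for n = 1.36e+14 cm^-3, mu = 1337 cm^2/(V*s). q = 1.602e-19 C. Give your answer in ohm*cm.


Step 1: sigma = q * n * mu = 1.602e-19 * 1.36e+14 * 1337 = 2.91295e-02 S/cm
Step 2: rho = 1 / sigma = 1 / 2.91295e-02 = 34.33 ohm*cm

34.33


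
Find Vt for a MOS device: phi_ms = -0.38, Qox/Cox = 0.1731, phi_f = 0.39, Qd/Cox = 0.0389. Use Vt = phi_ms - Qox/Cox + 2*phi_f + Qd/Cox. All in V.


Step 1: Vt = phi_ms - Qox/Cox + 2*phi_f + Qd/Cox
Step 2: Vt = -0.38 - 0.1731 + 2*0.39 + 0.0389
Step 3: Vt = -0.38 - 0.1731 + 0.78 + 0.0389
Step 4: Vt = 0.2658 V

0.2658


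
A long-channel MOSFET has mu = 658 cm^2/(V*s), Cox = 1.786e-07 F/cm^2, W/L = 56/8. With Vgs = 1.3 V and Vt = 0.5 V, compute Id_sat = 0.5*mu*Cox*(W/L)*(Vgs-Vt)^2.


Step 1: Overdrive voltage Vov = Vgs - Vt = 1.3 - 0.5 = 0.8 V
Step 2: W/L = 56/8 = 7
Step 3: Id = 0.5 * 658 * 1.786e-07 * 7 * 0.8^2
Step 4: Id = 2.63e-04 A

2.63e-04


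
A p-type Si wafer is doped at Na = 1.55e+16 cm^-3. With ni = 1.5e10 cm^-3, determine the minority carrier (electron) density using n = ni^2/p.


Step 1: Majority hole concentration p ≈ Na = 1.55e+16 cm^-3
Step 2: n = ni^2 / Na = (1.5e10)^2 / 1.55e+16
Step 3: n = 1.45e+04 cm^-3

1.45e+04


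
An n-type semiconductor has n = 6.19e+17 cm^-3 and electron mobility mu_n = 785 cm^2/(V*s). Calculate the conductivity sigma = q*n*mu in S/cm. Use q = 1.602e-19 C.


Step 1: sigma = q * n * mu
Step 2: sigma = 1.602e-19 * 6.19e+17 * 785
Step 3: sigma = 7.784e+01 S/cm

7.784e+01


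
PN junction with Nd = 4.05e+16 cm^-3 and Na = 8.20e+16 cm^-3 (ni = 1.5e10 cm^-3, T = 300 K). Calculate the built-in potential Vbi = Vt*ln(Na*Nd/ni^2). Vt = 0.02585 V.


Step 1: Compute Na*Nd/ni^2 = 8.20e+16 * 4.05e+16 / (1.5e10)^2 = 1.4760e+13
Step 2: ln(1.4760e+13) = 30.3229
Step 3: Vbi = 0.02585 * 30.3229 = 0.784 V

0.784


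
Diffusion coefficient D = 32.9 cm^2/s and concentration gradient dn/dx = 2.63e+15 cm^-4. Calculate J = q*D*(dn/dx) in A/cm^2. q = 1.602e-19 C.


Step 1: J = q * D * (dn/dx)
Step 2: J = 1.602e-19 * 32.9 * 2.63e+15
Step 3: J = 1.39e-02 A/cm^2

1.39e-02


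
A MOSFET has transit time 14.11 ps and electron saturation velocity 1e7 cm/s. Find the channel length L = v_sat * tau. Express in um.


Step 1: tau in seconds = 14.11 ps * 1e-12 = 1.4110e-11 s
Step 2: L = v_sat * tau = 1e7 * 1.4110e-11 = 1.4110e-04 cm
Step 3: L in um = 1.4110e-04 * 1e4 = 1.411 um

1.411


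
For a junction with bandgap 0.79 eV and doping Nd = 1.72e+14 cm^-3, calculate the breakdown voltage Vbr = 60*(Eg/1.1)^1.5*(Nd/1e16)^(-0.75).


Step 1: Eg/1.1 = 0.79/1.1 = 0.718182
Step 2: (Eg/1.1)^1.5 = 0.718182^1.5 = 0.608628
Step 3: (Nd/1e16)^(-0.75) = (0.0172)^(-0.75) = 21.054923
Step 4: Vbr = 60 * 0.608628 * 21.054923 = 768.9 V

768.9


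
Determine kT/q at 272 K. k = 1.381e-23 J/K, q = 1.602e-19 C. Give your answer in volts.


Step 1: kT = 1.381e-23 * 272 = 3.75632e-21 J
Step 2: Vt = kT/q = 3.75632e-21 / 1.602e-19
Step 3: Vt = 0.02345 V

0.02345


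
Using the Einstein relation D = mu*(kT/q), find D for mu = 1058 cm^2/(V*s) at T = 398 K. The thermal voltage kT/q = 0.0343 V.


Step 1: D = mu * (kT/q)
Step 2: D = 1058 * 0.0343
Step 3: D = 36.29 cm^2/s

36.29


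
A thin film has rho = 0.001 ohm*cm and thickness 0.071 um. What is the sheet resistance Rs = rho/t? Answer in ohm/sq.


Step 1: Convert thickness to cm: t = 0.071 um = 7.1000e-06 cm
Step 2: Rs = rho / t = 0.001 / 7.1000e-06
Step 3: Rs = 140.8 ohm/sq

140.8


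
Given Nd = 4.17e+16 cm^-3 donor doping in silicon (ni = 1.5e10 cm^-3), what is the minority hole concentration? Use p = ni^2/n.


Step 1: Since Nd >> ni, n ≈ Nd = 4.17e+16 cm^-3
Step 2: p = ni^2 / n = (1.5e10)^2 / 4.17e+16
Step 3: p = 2.25e20 / 4.17e+16 = 5.40e+03 cm^-3

5.40e+03


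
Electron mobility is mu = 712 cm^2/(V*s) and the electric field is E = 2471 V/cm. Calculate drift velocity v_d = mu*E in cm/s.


Step 1: v_d = mu * E
Step 2: v_d = 712 * 2471 = 1759352
Step 3: v_d = 1.76e+06 cm/s

1.76e+06


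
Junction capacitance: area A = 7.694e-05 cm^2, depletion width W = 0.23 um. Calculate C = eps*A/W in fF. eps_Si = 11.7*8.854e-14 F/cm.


Step 1: eps_Si = 11.7 * 8.854e-14 = 1.035918e-12 F/cm
Step 2: W in cm = 0.23 * 1e-4 = 2.30e-05 cm
Step 3: C = 1.035918e-12 * 7.694e-05 / 2.30e-05 = 3.465371e-12 F
Step 4: C = 3465.37 fF

3465.37


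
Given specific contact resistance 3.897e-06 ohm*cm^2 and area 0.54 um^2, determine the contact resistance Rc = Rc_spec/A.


Step 1: Convert area to cm^2: 0.54 um^2 = 5.4000e-09 cm^2
Step 2: Rc = Rc_spec / A = 3.897e-06 / 5.4000e-09
Step 3: Rc = 7.22e+02 ohms

7.22e+02


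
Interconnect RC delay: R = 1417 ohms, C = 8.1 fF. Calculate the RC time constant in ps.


Step 1: tau = R * C
Step 2: tau = 1417 * 8.1 fF = 1417 * 8.1e-15 F
Step 3: tau = 1.14777e-11 s = 11.4777 ps

11.4777


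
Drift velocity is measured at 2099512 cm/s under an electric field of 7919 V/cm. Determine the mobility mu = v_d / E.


Step 1: mu = v_d / E
Step 2: mu = 2099512 / 7919
Step 3: mu = 265.12 cm^2/(V*s)

265.12


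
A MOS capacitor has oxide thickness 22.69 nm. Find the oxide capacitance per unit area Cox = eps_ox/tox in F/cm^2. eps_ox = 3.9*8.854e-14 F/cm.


Step 1: eps_ox = 3.9 * 8.854e-14 = 3.45306e-13 F/cm
Step 2: tox in cm = 22.69 nm * 1e-7 = 2.2690e-06 cm
Step 3: Cox = 3.45306e-13 / 2.2690e-06 = 1.52e-07 F/cm^2

1.52e-07


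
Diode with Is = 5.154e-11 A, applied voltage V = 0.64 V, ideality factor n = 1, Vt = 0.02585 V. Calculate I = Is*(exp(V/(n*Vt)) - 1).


Step 1: V/(n*Vt) = 0.64/(1*0.02585) = 24.7582
Step 2: exp(24.7582) = 5.6539e+10
Step 3: I = 5.154e-11 * (5.6539e+10 - 1) = 2.91e+00 A

2.91e+00


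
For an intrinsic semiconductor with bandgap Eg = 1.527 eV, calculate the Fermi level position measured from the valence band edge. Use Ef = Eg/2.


Step 1: For an intrinsic semiconductor, the Fermi level sits at midgap.
Step 2: Ef = Eg / 2 = 1.527 / 2 = 0.7635 eV

0.7635


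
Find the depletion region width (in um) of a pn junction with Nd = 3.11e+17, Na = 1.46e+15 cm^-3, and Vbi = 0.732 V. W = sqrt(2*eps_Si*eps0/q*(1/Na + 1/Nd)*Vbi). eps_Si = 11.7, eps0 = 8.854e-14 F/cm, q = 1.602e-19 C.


Step 1: 1/Na + 1/Nd = 1/1.46e+15 + 1/3.11e+17 = 6.88147e-16
Step 2: 2*eps*eps0/q = 2*11.7*8.854e-14/1.602e-19 = 1.293281e+07
Step 3: W^2 = 1.293281e+07 * 6.88147e-16 * 0.732 = 6.51456e-09
Step 4: W = sqrt(6.51456e-09) = 8.071e-05 cm = 0.8071 um

0.8071


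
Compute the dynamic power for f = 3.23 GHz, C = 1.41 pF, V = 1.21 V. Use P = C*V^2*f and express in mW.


Step 1: V^2 = 1.21^2 = 1.4641 V^2
Step 2: P = C*V^2*f = 1.41e-12 F * 1.4641 * 3.23e9 Hz
Step 3: P = 6.66795063e-03 W
Step 4: P = 6.668 mW

6.668


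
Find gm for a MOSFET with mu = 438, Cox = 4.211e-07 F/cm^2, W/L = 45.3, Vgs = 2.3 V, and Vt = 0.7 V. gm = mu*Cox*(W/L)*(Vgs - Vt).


Step 1: Vov = Vgs - Vt = 2.3 - 0.7 = 1.6 V
Step 2: gm = mu * Cox * (W/L) * Vov
Step 3: gm = 438 * 4.211e-07 * 45.3 * 1.6 = 1.34e-02 S

1.34e-02


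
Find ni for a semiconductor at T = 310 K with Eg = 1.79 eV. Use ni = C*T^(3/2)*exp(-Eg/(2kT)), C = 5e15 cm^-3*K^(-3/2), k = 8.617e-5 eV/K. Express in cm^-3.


Step 1: Compute kT = 8.617e-5 * 310 = 0.0267127 eV
Step 2: Exponent = -Eg/(2kT) = -1.79/(2*0.0267127) = -33.50466
Step 3: T^(3/2) = 310^1.5 = 5458.11
Step 4: ni = 5e15 * 5458.11 * exp(-33.50466) = 7.68e+04 cm^-3

7.68e+04


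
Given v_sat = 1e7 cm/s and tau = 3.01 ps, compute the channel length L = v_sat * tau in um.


Step 1: tau in seconds = 3.01 ps * 1e-12 = 3.0100e-12 s
Step 2: L = v_sat * tau = 1e7 * 3.0100e-12 = 3.0100e-05 cm
Step 3: L in um = 3.0100e-05 * 1e4 = 0.301 um

0.301


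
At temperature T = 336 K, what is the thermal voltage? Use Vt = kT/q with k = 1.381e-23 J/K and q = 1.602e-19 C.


Step 1: kT = 1.381e-23 * 336 = 4.64016e-21 J
Step 2: Vt = kT/q = 4.64016e-21 / 1.602e-19
Step 3: Vt = 0.02896 V

0.02896


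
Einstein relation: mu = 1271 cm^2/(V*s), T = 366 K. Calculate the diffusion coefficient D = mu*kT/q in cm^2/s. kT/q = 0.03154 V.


Step 1: D = mu * (kT/q)
Step 2: D = 1271 * 0.03154
Step 3: D = 40.09 cm^2/s

40.09


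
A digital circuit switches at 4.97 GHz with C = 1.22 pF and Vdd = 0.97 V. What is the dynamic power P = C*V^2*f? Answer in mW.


Step 1: V^2 = 0.97^2 = 0.9409 V^2
Step 2: P = C*V^2*f = 1.22e-12 F * 0.9409 * 4.97e9 Hz
Step 3: P = 5.70505306e-03 W
Step 4: P = 5.705 mW

5.705


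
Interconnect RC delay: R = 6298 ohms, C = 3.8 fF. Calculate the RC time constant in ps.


Step 1: tau = R * C
Step 2: tau = 6298 * 3.8 fF = 6298 * 3.8e-15 F
Step 3: tau = 2.39324e-11 s = 23.9324 ps

23.9324


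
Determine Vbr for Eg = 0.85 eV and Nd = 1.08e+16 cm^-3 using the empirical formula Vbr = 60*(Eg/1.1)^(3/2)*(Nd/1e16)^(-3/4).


Step 1: Eg/1.1 = 0.85/1.1 = 0.772727
Step 2: (Eg/1.1)^1.5 = 0.772727^1.5 = 0.679265
Step 3: (Nd/1e16)^(-0.75) = (1.08)^(-0.75) = 0.943913
Step 4: Vbr = 60 * 0.679265 * 0.943913 = 38.5 V

38.5


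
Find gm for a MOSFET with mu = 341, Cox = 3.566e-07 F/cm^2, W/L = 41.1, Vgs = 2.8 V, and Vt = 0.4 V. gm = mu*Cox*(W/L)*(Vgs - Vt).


Step 1: Vov = Vgs - Vt = 2.8 - 0.4 = 2.4 V
Step 2: gm = mu * Cox * (W/L) * Vov
Step 3: gm = 341 * 3.566e-07 * 41.1 * 2.4 = 1.20e-02 S

1.20e-02


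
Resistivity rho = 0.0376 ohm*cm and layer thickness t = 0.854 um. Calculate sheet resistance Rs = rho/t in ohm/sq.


Step 1: Convert thickness to cm: t = 0.854 um = 8.5400e-05 cm
Step 2: Rs = rho / t = 0.0376 / 8.5400e-05
Step 3: Rs = 440.3 ohm/sq

440.3


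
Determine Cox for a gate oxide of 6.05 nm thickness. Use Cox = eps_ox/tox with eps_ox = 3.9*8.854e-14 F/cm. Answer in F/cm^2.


Step 1: eps_ox = 3.9 * 8.854e-14 = 3.45306e-13 F/cm
Step 2: tox in cm = 6.05 nm * 1e-7 = 6.0500e-07 cm
Step 3: Cox = 3.45306e-13 / 6.0500e-07 = 5.71e-07 F/cm^2

5.71e-07


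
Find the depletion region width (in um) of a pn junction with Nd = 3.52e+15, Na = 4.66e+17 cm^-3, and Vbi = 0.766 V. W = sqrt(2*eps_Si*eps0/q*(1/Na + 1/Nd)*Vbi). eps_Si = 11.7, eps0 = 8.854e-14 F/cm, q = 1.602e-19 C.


Step 1: 1/Na + 1/Nd = 1/4.66e+17 + 1/3.52e+15 = 2.86237e-16
Step 2: 2*eps*eps0/q = 2*11.7*8.854e-14/1.602e-19 = 1.293281e+07
Step 3: W^2 = 1.293281e+07 * 2.86237e-16 * 0.766 = 2.83562e-09
Step 4: W = sqrt(2.83562e-09) = 5.325e-05 cm = 0.5325 um

0.5325


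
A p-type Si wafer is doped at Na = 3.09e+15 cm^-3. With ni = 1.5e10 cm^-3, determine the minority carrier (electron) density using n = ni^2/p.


Step 1: Majority hole concentration p ≈ Na = 3.09e+15 cm^-3
Step 2: n = ni^2 / Na = (1.5e10)^2 / 3.09e+15
Step 3: n = 7.28e+04 cm^-3

7.28e+04
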